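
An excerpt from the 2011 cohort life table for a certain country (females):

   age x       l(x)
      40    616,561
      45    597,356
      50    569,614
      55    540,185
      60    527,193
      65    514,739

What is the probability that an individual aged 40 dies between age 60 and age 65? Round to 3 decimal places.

0.020

This is the probability of reaching 60 but not 65, conditional on being alive at 40: (l(60) − l(65)) / l(40).
= (527,193 − 514,739) / 616,561 = 12,454 / 616,561 = 0.020199.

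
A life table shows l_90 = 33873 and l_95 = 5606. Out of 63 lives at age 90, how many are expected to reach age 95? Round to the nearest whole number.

The relevant probability is 5606/33873 = 0.165501.
Expected number = 63 × 0.165501 = 10.

10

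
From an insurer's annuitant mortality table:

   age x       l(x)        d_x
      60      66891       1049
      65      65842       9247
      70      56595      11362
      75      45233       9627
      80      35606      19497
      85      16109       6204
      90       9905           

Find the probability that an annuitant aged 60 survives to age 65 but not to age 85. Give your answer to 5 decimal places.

This is the probability of reaching 65 but not 85, conditional on being alive at 60: (l(65) − l(85)) / l(60).
= (65842 − 16109) / 66891 = 49733 / 66891 = 0.743493.

0.74349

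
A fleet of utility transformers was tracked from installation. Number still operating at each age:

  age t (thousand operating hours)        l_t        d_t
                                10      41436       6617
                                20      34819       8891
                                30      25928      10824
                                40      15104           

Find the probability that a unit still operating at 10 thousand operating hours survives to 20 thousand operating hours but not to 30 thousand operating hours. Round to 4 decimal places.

0.2146

This is the probability of reaching 20 but not 30, conditional on being operational at 10: (l_20 − l_30) / l_10.
= (34819 − 25928) / 41436 = 8891 / 41436 = 0.214572.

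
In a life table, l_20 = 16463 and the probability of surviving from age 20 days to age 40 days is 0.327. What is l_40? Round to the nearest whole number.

l_40 = l_20 × p = 16463 × 0.327 = 5383.

5383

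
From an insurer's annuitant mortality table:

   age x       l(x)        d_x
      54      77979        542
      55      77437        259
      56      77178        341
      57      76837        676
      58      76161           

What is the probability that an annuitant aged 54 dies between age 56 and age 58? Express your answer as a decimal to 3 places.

0.013

This is the probability of reaching 56 but not 58, conditional on being alive at 54: (l(56) − l(58)) / l(54).
= (77178 − 76161) / 77979 = 1017 / 77979 = 0.013042.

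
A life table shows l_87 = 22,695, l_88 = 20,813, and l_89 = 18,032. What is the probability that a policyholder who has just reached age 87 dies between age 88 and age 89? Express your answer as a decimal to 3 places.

We want 1|1q87 = (l_88 − l_89)/l_87.
This is the probability of reaching 88 but not 89, conditional on being alive at 87: (l_88 − l_89) / l_87.
= (20,813 − 18,032) / 22,695 = 2,781 / 22,695 = 0.122538.

0.123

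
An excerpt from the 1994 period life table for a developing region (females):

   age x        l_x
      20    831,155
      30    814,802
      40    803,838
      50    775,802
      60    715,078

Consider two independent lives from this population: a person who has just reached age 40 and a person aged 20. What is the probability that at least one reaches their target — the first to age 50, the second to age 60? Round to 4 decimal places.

0.9951

p₁ = l_50/l_40 = 775,802/803,838 = 0.965122; p₂ = l_60/l_20 = 715,078/831,155 = 0.860343.
P(at least one) = 1 − (1−p₁)(1−p₂) = 1 − 0.034878 × 0.139657 = 0.995129.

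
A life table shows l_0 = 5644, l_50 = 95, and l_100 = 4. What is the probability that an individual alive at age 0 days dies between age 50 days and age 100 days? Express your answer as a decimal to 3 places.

0.016

This is the probability of reaching 50 but not 100, conditional on being alive at 0: (l_50 − l_100) / l_0.
= (95 − 4) / 5644 = 91 / 5644 = 0.016123.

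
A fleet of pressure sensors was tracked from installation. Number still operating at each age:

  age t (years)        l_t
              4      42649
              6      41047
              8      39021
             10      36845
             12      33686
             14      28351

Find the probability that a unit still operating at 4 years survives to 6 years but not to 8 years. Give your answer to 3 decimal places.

This is the probability of reaching 6 but not 8, conditional on being operational at 4: (l_6 − l_8) / l_4.
= (41047 − 39021) / 42649 = 2026 / 42649 = 0.047504.

0.048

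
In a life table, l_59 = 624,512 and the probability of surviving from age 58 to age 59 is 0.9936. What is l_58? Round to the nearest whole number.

l_58 = l_59 / p = 624,512 / 0.9936 = 628535.

628535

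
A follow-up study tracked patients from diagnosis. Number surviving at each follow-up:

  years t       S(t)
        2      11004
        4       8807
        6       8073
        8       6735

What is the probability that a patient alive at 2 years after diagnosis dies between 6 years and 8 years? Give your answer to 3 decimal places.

0.122

This is the probability of reaching 6 but not 8, conditional on being alive at 2: (S(6) − S(8)) / S(2).
= (8073 − 6735) / 11004 = 1338 / 11004 = 0.121592.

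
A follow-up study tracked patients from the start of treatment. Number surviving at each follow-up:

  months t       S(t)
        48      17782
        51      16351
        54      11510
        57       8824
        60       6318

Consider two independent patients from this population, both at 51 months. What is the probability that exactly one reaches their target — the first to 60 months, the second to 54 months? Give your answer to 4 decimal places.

0.5463

p₁ = S(60)/S(51) = 6318/16351 = 0.386398; p₂ = S(54)/S(51) = 11510/16351 = 0.703932.
P(exactly one) = p₁(1−p₂) + (1−p₁)p₂ = 0.114400 + 0.431934 = 0.546334.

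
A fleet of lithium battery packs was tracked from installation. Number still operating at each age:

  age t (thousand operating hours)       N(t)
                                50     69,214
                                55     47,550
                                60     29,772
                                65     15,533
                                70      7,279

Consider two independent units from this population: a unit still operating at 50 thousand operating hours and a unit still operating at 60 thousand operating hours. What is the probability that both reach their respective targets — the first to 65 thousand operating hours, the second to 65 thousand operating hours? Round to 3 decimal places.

0.117

p₁ = N(65)/N(50) = 15,533/69,214 = 0.224420; p₂ = N(65)/N(60) = 15,533/29,772 = 0.521732.
P(both) = p₁ × p₂ = 0.224420 × 0.521732 = 0.117087.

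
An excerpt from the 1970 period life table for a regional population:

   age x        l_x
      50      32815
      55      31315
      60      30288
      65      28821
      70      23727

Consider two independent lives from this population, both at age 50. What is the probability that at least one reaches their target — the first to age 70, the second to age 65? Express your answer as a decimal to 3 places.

p₁ = l_70/l_50 = 23727/32815 = 0.723053; p₂ = l_65/l_50 = 28821/32815 = 0.878287.
P(at least one) = 1 − (1−p₁)(1−p₂) = 1 − 0.276947 × 0.121713 = 0.966292.

0.966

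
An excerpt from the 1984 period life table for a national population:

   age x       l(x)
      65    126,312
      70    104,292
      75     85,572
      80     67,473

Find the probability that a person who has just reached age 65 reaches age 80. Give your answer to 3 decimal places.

The conditional survival probability is l(80)/l(65) = 67,473/126,312 = 0.534177.

0.534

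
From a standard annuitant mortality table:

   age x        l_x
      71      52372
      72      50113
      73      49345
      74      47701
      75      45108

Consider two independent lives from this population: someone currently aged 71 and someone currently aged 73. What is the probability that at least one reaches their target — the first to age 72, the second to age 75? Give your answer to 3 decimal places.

p₁ = l_72/l_71 = 50113/52372 = 0.956866; p₂ = l_75/l_73 = 45108/49345 = 0.914135.
P(at least one) = 1 − (1−p₁)(1−p₂) = 1 − 0.043134 × 0.085865 = 0.996296.

0.996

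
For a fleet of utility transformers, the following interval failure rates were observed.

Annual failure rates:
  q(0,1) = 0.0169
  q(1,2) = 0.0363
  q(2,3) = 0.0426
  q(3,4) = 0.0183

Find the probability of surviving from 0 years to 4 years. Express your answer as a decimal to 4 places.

0.8905

P(survive 0→4) = (1 − 0.0169) × (1 − 0.0363) × (1 − 0.0426) × (1 − 0.0183).
= 0.9831 × 0.9637 × 0.9574 × 0.9817 = 0.890455.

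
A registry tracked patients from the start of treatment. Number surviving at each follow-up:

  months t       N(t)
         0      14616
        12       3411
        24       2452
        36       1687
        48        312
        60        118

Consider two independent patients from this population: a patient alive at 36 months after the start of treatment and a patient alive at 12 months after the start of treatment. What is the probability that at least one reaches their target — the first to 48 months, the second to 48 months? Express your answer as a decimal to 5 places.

0.25950

p₁ = N(48)/N(36) = 312/1687 = 0.184944; p₂ = N(48)/N(12) = 312/3411 = 0.091469.
P(at least one) = 1 − (1−p₁)(1−p₂) = 1 − 0.815056 × 0.908531 = 0.259496.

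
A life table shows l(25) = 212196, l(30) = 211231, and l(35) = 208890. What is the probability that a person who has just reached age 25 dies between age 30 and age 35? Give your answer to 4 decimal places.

This is the probability of reaching 30 but not 35, conditional on being alive at 25: (l(30) − l(35)) / l(25).
= (211231 − 208890) / 212196 = 2341 / 212196 = 0.011032.

0.0110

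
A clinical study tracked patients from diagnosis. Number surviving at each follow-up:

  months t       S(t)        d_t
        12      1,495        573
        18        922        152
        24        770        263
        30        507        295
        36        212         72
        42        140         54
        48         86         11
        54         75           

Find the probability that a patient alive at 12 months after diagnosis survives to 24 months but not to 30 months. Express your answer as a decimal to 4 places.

This is the probability of reaching 24 but not 30, conditional on being alive at 12: (S(24) − S(30)) / S(12).
= (770 − 507) / 1,495 = 263 / 1,495 = 0.175920.

0.1759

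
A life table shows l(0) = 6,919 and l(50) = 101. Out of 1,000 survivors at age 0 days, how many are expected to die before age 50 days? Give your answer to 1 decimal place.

The relevant probability is 1 − 101/6,919 = 0.985403.
Expected number = 1,000 × 0.985403 = 985.4.

985.4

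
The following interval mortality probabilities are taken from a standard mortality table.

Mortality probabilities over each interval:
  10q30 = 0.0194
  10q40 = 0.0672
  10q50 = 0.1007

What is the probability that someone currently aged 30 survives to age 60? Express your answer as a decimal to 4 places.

Chaining the interval survival probabilities: (1 − 0.0194) × (1 − 0.0672) × (1 − 0.1007).
= 0.9806 × 0.9328 × 0.8993 = 0.822593.

0.8226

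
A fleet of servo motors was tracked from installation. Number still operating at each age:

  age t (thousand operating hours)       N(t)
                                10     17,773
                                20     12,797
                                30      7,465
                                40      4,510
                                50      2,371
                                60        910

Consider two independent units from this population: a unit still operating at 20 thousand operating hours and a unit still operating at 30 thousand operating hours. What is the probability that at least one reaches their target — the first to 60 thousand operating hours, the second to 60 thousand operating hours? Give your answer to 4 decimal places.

p₁ = N(60)/N(20) = 910/12,797 = 0.071110; p₂ = N(60)/N(30) = 910/7,465 = 0.121902.
P(at least one) = 1 − (1−p₁)(1−p₂) = 1 − 0.928890 × 0.878098 = 0.184344.

0.1843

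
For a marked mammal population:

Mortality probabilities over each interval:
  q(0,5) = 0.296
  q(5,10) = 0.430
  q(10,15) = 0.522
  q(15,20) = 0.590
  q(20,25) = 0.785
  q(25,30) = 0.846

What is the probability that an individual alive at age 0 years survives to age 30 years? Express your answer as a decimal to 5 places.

Survival from 0 to 30 is the product of surviving each interval: (1 − 0.296) × (1 − 0.430) × (1 − 0.522) × (1 − 0.590) × (1 − 0.785) × (1 − 0.846).
= 0.704 × 0.570 × 0.478 × 0.410 × 0.215 × 0.154 = 0.002604.

0.00260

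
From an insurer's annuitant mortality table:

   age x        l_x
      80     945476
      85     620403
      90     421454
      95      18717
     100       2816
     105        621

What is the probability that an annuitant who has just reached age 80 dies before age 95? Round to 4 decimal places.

0.9802

P(die before 95 | alive at 80) = 1 − l_95/l_80 = 1 − 18717/945476 = (926759)/945476 = 0.980204.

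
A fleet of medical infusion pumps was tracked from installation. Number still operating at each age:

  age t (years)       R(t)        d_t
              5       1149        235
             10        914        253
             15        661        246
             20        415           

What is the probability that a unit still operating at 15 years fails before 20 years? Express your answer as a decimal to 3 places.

0.372

P(fail before 20 | operational at 15) = 1 − R(20)/R(15) = 1 − 415/661 = (246)/661 = 0.372163.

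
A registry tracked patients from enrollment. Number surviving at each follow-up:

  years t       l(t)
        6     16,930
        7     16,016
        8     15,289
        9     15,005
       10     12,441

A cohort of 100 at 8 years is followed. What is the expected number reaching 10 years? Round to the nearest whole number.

81

The relevant probability is 12,441/15,289 = 0.813722.
Expected number = 100 × 0.813722 = 81.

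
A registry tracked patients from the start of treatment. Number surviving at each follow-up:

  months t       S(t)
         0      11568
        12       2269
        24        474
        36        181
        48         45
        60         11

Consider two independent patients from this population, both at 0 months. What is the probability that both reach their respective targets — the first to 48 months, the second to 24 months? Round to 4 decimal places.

0.0002

p₁ = S(48)/S(0) = 45/11568 = 0.003890; p₂ = S(24)/S(0) = 474/11568 = 0.040975.
P(both) = p₁ × p₂ = 0.003890 × 0.040975 = 0.000159.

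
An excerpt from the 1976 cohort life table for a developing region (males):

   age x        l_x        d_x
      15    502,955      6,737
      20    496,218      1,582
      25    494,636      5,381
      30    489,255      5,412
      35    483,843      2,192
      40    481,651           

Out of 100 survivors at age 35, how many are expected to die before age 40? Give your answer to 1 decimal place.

0.5

The relevant probability is 1 − 481,651/483,843 = 0.004530.
Expected number = 100 × 0.004530 = 0.5.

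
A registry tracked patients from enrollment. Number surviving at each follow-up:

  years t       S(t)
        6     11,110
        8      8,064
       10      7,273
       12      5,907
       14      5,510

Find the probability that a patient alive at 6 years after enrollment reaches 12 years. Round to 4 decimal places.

0.5317

The conditional survival probability is S(12)/S(6) = 5,907/11,110 = 0.531683.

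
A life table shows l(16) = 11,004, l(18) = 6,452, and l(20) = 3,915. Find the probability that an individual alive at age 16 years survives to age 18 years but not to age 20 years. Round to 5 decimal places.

0.23055

This is the probability of reaching 18 but not 20, conditional on being alive at 16: (l(18) − l(20)) / l(16).
= (6,452 − 3,915) / 11,004 = 2,537 / 11,004 = 0.230553.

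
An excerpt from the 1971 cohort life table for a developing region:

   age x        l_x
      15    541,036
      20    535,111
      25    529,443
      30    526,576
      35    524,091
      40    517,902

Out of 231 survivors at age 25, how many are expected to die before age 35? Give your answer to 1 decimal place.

2.3

The relevant probability is 1 − 524,091/529,443 = 0.010109.
Expected number = 231 × 0.010109 = 2.3.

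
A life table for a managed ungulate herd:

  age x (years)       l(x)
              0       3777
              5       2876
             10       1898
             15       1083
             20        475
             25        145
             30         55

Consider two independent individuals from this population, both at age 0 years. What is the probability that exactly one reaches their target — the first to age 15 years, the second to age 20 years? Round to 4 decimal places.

0.3404

p₁ = l(15)/l(0) = 1083/3777 = 0.286736; p₂ = l(20)/l(0) = 475/3777 = 0.125761.
P(exactly one) = p₁(1−p₂) + (1−p₁)p₂ = 0.250676 + 0.089701 = 0.340377.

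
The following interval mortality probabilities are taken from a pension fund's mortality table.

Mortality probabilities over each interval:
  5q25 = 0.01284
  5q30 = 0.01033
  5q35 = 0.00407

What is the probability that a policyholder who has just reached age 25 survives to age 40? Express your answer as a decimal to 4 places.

0.9730

Survival from 25 to 40 is the product of surviving each interval: (1 − 0.01284) × (1 − 0.01033) × (1 − 0.00407).
= 0.98716 × 0.98967 × 0.99593 = 0.972986.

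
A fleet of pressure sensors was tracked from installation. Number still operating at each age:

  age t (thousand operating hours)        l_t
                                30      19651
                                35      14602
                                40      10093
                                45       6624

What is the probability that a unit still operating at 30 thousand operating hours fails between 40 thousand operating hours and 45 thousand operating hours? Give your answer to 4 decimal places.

0.1765

This is the probability of reaching 40 but not 45, conditional on being operational at 30: (l_40 − l_45) / l_30.
= (10093 − 6624) / 19651 = 3469 / 19651 = 0.176530.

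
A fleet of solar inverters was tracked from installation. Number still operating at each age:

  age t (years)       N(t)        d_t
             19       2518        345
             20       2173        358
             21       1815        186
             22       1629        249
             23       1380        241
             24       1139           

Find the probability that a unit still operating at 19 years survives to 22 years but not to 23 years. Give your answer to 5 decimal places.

This is the probability of reaching 22 but not 23, conditional on being operational at 19: (N(22) − N(23)) / N(19).
= (1629 − 1380) / 2518 = 249 / 2518 = 0.098888.

0.09889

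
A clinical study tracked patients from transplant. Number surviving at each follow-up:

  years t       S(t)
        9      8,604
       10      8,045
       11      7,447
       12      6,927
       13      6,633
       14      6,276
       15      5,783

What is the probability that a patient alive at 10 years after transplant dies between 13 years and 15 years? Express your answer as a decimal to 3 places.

0.106

This is the probability of reaching 13 but not 15, conditional on being alive at 10: (S(13) − S(15)) / S(10).
= (6,633 − 5,783) / 8,045 = 850 / 8,045 = 0.105656.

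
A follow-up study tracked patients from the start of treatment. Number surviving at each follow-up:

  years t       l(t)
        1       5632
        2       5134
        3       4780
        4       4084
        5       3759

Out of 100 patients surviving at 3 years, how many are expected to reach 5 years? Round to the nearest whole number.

79

The relevant probability is 3759/4780 = 0.786402.
Expected number = 100 × 0.786402 = 79.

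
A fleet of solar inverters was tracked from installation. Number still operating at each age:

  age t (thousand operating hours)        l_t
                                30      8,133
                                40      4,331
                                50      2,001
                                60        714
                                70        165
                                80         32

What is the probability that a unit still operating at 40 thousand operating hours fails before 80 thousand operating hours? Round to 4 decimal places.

0.9926

P(fail before 80 | operational at 40) = 1 − l_80/l_40 = 1 − 32/4,331 = (4,299)/4,331 = 0.992611.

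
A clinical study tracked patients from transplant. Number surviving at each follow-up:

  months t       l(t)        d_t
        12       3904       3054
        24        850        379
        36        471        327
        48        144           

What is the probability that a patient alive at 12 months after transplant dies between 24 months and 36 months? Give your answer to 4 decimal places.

This is the probability of reaching 24 but not 36, conditional on being alive at 12: (l(24) − l(36)) / l(12).
= (850 − 471) / 3904 = 379 / 3904 = 0.097080.

0.0971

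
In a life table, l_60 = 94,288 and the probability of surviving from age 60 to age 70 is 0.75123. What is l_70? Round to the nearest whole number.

l_70 = l_60 × p = 94,288 × 0.75123 = 70832.

70832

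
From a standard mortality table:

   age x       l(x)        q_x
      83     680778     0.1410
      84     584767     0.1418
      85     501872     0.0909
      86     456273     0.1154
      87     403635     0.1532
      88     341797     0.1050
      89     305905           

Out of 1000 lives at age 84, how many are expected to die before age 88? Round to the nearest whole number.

415

The relevant probability is 1 − 341797/584767 = 0.415499.
Expected number = 1000 × 0.415499 = 415.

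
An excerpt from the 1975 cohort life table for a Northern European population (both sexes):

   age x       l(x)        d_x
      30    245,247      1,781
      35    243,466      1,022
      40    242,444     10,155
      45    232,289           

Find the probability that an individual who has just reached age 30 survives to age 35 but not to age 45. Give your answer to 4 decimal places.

0.0456

This is the probability of reaching 35 but not 45, conditional on being alive at 30: (l(35) − l(45)) / l(30).
= (243,466 − 232,289) / 245,247 = 11,177 / 245,247 = 0.045574.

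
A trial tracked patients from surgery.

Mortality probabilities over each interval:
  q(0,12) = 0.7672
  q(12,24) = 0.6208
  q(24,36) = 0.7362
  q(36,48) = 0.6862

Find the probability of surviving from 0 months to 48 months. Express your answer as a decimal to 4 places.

P(survive 0→48) = (1 − 0.7672) × (1 − 0.6208) × (1 − 0.7362) × (1 − 0.6862).
= 0.2328 × 0.3792 × 0.2638 × 0.3138 = 0.007308.

0.0073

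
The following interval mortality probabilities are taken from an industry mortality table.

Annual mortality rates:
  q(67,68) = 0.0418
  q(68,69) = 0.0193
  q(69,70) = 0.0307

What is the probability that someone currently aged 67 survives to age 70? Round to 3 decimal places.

Chaining the interval survival probabilities: (1 − 0.0418) × (1 − 0.0193) × (1 − 0.0307).
= 0.9582 × 0.9807 × 0.9693 = 0.910858.

0.911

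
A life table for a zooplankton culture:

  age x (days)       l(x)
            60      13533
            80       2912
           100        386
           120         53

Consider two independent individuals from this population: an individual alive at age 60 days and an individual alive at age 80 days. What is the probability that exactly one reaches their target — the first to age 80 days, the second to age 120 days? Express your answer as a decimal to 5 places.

0.22555

p₁ = l(80)/l(60) = 2912/13533 = 0.215178; p₂ = l(120)/l(80) = 53/2912 = 0.018201.
P(exactly one) = p₁(1−p₂) + (1−p₁)p₂ = 0.211262 + 0.014285 = 0.225546.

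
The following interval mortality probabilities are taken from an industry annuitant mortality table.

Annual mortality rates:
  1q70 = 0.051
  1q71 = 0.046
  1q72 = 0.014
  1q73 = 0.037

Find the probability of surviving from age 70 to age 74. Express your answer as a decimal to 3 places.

0.860

4p70 = (1 − 0.051) × (1 − 0.046) × (1 − 0.014) × (1 − 0.037).
= 0.949 × 0.954 × 0.986 × 0.963 = 0.859642.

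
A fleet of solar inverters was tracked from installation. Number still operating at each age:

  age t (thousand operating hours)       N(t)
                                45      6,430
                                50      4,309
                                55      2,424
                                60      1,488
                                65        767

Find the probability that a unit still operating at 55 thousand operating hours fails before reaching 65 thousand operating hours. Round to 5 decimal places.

0.68358

P(fail before 65 | operational at 55) = 1 − N(65)/N(55) = 1 − 767/2,424 = (1,657)/2,424 = 0.683581.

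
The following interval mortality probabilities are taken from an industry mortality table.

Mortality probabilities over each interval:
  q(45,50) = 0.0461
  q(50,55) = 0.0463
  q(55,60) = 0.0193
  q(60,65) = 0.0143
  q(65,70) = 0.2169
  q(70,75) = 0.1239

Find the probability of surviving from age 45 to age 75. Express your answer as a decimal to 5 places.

P(survive 45→75) = (1 − 0.0461) × (1 − 0.0463) × (1 − 0.0193) × (1 − 0.0143) × (1 − 0.2169) × (1 − 0.1239).
= 0.9539 × 0.9537 × 0.9807 × 0.9857 × 0.7831 × 0.8761 = 0.603346.

0.60335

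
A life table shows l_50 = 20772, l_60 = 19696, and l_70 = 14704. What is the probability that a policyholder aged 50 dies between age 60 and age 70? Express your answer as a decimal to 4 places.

We want 10|10q50 = (l_60 − l_70)/l_50.
This is the probability of reaching 60 but not 70, conditional on being alive at 50: (l_60 − l_70) / l_50.
= (19696 − 14704) / 20772 = 4992 / 20772 = 0.240324.

0.2403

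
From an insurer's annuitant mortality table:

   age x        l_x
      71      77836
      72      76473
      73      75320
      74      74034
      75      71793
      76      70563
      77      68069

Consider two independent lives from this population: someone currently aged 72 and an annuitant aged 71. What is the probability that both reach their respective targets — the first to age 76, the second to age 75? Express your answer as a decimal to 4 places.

0.8511

p₁ = l_76/l_72 = 70563/76473 = 0.922718; p₂ = l_75/l_71 = 71793/77836 = 0.922362.
P(both) = p₁ × p₂ = 0.922718 × 0.922362 = 0.851080.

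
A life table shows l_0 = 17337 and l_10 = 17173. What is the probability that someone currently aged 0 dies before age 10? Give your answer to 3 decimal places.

P(die before 10 | alive at 0) = 1 − l_10/l_0 = 1 − 17173/17337 = (164)/17337 = 0.009460.

0.009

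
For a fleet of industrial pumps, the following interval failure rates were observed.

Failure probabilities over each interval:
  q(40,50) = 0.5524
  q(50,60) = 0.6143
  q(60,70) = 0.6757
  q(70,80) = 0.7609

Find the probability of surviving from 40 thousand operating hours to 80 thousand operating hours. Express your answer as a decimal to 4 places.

Survival from 40 to 80 is the product of surviving each interval: (1 − 0.5524) × (1 − 0.6143) × (1 − 0.6757) × (1 − 0.7609).
= 0.4476 × 0.3857 × 0.3243 × 0.2391 = 0.013386.

0.0134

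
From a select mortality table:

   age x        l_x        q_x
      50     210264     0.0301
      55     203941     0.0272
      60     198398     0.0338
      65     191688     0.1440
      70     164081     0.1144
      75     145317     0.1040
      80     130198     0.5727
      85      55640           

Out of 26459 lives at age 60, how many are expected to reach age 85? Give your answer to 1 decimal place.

7420.3

The relevant probability is 55640/198398 = 0.280446.
Expected number = 26459 × 0.280446 = 7420.3.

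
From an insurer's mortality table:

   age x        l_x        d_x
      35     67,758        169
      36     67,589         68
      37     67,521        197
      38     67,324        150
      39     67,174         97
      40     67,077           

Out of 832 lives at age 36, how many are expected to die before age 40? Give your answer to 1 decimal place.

6.3

The relevant probability is 1 − 67,077/67,589 = 0.007575.
Expected number = 832 × 0.007575 = 6.3.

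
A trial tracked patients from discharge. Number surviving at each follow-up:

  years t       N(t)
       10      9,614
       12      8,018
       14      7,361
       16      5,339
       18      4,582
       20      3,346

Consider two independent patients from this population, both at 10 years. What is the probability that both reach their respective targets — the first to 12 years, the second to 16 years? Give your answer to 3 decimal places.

p₁ = N(12)/N(10) = 8,018/9,614 = 0.833992; p₂ = N(16)/N(10) = 5,339/9,614 = 0.555336.
P(both) = p₁ × p₂ = 0.833992 × 0.555336 = 0.463146.

0.463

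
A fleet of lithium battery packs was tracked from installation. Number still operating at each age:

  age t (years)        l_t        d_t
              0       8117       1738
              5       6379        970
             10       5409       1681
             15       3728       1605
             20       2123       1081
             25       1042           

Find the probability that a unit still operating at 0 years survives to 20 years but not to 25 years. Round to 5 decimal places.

0.13318

This is the probability of reaching 20 but not 25, conditional on being operational at 0: (l_20 − l_25) / l_0.
= (2123 − 1042) / 8117 = 1081 / 8117 = 0.133177.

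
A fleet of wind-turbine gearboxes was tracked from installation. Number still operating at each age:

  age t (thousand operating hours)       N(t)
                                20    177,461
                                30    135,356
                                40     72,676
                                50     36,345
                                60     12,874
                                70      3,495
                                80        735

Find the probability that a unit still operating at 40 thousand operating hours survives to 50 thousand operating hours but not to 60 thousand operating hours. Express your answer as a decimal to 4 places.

0.3230

This is the probability of reaching 50 but not 60, conditional on being operational at 40: (N(50) − N(60)) / N(40).
= (36,345 − 12,874) / 72,676 = 23,471 / 72,676 = 0.322954.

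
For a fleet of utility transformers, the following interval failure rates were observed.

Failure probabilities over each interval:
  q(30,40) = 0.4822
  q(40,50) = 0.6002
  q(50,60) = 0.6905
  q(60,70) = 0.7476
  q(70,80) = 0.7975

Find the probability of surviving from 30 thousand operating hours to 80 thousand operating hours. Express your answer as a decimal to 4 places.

0.0033

Chaining the interval survival probabilities: (1 − 0.4822) × (1 − 0.6002) × (1 − 0.6905) × (1 − 0.7476) × (1 − 0.7975).
= 0.5178 × 0.3998 × 0.3095 × 0.2524 × 0.2025 = 0.003275.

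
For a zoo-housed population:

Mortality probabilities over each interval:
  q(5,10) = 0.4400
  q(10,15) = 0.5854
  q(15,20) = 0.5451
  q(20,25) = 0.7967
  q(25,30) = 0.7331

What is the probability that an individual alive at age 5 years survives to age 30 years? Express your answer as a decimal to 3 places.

0.006

P(survive 5→30) = (1 − 0.4400) × (1 − 0.5854) × (1 − 0.5451) × (1 − 0.7967) × (1 − 0.7331).
= 0.5600 × 0.4146 × 0.4549 × 0.2033 × 0.2669 = 0.005731.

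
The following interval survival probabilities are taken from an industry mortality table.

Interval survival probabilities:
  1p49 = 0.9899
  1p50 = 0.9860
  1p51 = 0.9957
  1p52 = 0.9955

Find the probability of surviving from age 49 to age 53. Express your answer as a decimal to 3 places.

The overall survival probability is 0.9899 × 0.9860 × 0.9957 × 0.9955.
= 0.967471.

0.967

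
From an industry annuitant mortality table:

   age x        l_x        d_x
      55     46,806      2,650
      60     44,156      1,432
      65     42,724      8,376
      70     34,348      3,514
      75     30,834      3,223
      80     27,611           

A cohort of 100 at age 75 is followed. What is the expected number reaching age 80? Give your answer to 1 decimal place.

The relevant probability is 27,611/30,834 = 0.895473.
Expected number = 100 × 0.895473 = 89.5.

89.5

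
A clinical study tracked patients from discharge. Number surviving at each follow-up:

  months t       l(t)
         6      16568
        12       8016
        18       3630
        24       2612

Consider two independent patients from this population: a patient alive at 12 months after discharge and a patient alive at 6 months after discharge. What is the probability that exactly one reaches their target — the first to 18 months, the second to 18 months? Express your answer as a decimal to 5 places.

p₁ = l(18)/l(12) = 3630/8016 = 0.452844; p₂ = l(18)/l(6) = 3630/16568 = 0.219097.
P(exactly one) = p₁(1−p₂) + (1−p₁)p₂ = 0.353627 + 0.119880 = 0.473507.

0.47351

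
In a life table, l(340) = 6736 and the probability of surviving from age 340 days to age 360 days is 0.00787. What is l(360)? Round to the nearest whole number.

l(360) = l(340) × p = 6736 × 0.00787 = 53.

53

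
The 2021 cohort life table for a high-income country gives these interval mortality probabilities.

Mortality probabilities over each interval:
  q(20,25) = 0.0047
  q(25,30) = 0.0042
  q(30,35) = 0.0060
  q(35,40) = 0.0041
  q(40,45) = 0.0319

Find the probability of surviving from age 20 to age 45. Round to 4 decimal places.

P(survive 20→45) = (1 − 0.0047) × (1 − 0.0042) × (1 − 0.0060) × (1 − 0.0041) × (1 − 0.0319).
= 0.9953 × 0.9958 × 0.9940 × 0.9959 × 0.9681 = 0.949836.

0.9498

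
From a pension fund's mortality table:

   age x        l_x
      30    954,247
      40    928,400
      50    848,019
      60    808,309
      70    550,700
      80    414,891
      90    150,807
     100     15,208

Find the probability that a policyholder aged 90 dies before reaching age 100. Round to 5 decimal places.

0.89916

P(die before 100 | alive at 90) = 1 − l_100/l_90 = 1 − 15,208/150,807 = (135,599)/150,807 = 0.899156.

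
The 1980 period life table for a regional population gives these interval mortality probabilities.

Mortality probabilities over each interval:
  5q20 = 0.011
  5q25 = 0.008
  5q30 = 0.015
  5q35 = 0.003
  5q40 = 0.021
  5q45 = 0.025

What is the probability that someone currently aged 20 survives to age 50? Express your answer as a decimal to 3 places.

0.920

Chaining the interval survival probabilities: (1 − 0.011) × (1 − 0.008) × (1 − 0.015) × (1 − 0.003) × (1 − 0.021) × (1 − 0.025).
= 0.989 × 0.992 × 0.985 × 0.997 × 0.979 × 0.975 = 0.919659.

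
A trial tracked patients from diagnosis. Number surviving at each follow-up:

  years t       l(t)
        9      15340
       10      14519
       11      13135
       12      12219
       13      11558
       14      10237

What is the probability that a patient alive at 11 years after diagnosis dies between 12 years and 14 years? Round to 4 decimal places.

This is the probability of reaching 12 but not 14, conditional on being alive at 11: (l(12) − l(14)) / l(11).
= (12219 − 10237) / 13135 = 1982 / 13135 = 0.150895.

0.1509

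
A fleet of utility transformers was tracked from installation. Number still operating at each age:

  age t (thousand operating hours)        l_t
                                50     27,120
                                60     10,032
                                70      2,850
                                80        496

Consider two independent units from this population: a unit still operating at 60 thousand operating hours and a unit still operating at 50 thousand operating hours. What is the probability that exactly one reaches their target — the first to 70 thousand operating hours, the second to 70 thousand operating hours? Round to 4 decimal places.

0.3295

p₁ = l_70/l_60 = 2,850/10,032 = 0.284091; p₂ = l_70/l_50 = 2,850/27,120 = 0.105088.
P(exactly one) = p₁(1−p₂) + (1−p₁)p₂ = 0.254236 + 0.075233 = 0.329470.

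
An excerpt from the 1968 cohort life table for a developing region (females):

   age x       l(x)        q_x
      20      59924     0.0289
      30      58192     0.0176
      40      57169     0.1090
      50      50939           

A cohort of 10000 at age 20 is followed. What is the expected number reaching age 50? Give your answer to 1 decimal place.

The relevant probability is 50939/59924 = 0.850060.
Expected number = 10000 × 0.850060 = 8500.6.

8500.6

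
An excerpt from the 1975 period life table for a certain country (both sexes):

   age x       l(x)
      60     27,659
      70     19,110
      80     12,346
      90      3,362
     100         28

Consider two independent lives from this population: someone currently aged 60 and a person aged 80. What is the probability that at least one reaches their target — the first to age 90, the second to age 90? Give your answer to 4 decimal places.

0.3608

p₁ = l(90)/l(60) = 3,362/27,659 = 0.121552; p₂ = l(90)/l(80) = 3,362/12,346 = 0.272315.
P(at least one) = 1 − (1−p₁)(1−p₂) = 1 − 0.878448 × 0.727685 = 0.360767.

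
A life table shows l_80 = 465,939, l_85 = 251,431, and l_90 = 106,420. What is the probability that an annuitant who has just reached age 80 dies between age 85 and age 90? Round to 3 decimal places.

0.311

This is the probability of reaching 85 but not 90, conditional on being alive at 80: (l_85 − l_90) / l_80.
= (251,431 − 106,420) / 465,939 = 145,011 / 465,939 = 0.311223.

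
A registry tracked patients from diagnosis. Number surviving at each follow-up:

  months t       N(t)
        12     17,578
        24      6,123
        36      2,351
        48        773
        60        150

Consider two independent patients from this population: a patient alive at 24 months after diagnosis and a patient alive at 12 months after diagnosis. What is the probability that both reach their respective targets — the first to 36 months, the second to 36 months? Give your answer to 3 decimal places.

0.051

p₁ = N(36)/N(24) = 2,351/6,123 = 0.383962; p₂ = N(36)/N(12) = 2,351/17,578 = 0.133747.
P(both) = p₁ × p₂ = 0.383962 × 0.133747 = 0.051354.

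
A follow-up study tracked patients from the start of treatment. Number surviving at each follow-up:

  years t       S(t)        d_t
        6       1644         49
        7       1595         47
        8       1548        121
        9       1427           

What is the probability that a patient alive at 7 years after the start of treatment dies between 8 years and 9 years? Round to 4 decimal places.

0.0759

This is the probability of reaching 8 but not 9, conditional on being alive at 7: (S(8) − S(9)) / S(7).
= (1548 − 1427) / 1595 = 121 / 1595 = 0.075862.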